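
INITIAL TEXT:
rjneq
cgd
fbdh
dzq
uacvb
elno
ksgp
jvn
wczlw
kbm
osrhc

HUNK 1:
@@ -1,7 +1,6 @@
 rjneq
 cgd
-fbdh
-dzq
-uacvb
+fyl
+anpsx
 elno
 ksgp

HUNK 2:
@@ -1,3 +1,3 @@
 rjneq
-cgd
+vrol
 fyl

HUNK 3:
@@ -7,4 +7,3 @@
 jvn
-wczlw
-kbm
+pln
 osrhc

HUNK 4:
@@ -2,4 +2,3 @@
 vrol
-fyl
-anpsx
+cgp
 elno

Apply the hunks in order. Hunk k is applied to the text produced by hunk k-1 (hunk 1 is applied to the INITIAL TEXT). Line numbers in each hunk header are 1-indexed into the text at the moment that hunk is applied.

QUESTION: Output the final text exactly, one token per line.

Answer: rjneq
vrol
cgp
elno
ksgp
jvn
pln
osrhc

Derivation:
Hunk 1: at line 1 remove [fbdh,dzq,uacvb] add [fyl,anpsx] -> 10 lines: rjneq cgd fyl anpsx elno ksgp jvn wczlw kbm osrhc
Hunk 2: at line 1 remove [cgd] add [vrol] -> 10 lines: rjneq vrol fyl anpsx elno ksgp jvn wczlw kbm osrhc
Hunk 3: at line 7 remove [wczlw,kbm] add [pln] -> 9 lines: rjneq vrol fyl anpsx elno ksgp jvn pln osrhc
Hunk 4: at line 2 remove [fyl,anpsx] add [cgp] -> 8 lines: rjneq vrol cgp elno ksgp jvn pln osrhc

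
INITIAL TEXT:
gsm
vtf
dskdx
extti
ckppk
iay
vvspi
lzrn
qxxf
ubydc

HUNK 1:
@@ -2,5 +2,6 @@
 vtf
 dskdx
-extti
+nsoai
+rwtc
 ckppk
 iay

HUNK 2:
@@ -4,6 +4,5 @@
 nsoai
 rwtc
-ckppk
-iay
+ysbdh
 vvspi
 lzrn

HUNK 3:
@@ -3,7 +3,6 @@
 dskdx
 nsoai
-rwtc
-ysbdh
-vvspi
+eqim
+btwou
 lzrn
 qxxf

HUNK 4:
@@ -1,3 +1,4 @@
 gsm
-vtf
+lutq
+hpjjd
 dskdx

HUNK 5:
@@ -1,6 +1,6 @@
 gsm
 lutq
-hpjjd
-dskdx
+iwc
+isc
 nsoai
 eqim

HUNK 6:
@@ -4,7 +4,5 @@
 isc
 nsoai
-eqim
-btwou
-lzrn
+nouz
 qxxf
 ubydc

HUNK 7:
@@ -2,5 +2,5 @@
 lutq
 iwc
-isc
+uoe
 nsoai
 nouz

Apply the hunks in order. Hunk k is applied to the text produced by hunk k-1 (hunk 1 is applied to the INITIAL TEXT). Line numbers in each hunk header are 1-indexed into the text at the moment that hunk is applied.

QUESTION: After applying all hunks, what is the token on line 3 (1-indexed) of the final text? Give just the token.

Hunk 1: at line 2 remove [extti] add [nsoai,rwtc] -> 11 lines: gsm vtf dskdx nsoai rwtc ckppk iay vvspi lzrn qxxf ubydc
Hunk 2: at line 4 remove [ckppk,iay] add [ysbdh] -> 10 lines: gsm vtf dskdx nsoai rwtc ysbdh vvspi lzrn qxxf ubydc
Hunk 3: at line 3 remove [rwtc,ysbdh,vvspi] add [eqim,btwou] -> 9 lines: gsm vtf dskdx nsoai eqim btwou lzrn qxxf ubydc
Hunk 4: at line 1 remove [vtf] add [lutq,hpjjd] -> 10 lines: gsm lutq hpjjd dskdx nsoai eqim btwou lzrn qxxf ubydc
Hunk 5: at line 1 remove [hpjjd,dskdx] add [iwc,isc] -> 10 lines: gsm lutq iwc isc nsoai eqim btwou lzrn qxxf ubydc
Hunk 6: at line 4 remove [eqim,btwou,lzrn] add [nouz] -> 8 lines: gsm lutq iwc isc nsoai nouz qxxf ubydc
Hunk 7: at line 2 remove [isc] add [uoe] -> 8 lines: gsm lutq iwc uoe nsoai nouz qxxf ubydc
Final line 3: iwc

Answer: iwc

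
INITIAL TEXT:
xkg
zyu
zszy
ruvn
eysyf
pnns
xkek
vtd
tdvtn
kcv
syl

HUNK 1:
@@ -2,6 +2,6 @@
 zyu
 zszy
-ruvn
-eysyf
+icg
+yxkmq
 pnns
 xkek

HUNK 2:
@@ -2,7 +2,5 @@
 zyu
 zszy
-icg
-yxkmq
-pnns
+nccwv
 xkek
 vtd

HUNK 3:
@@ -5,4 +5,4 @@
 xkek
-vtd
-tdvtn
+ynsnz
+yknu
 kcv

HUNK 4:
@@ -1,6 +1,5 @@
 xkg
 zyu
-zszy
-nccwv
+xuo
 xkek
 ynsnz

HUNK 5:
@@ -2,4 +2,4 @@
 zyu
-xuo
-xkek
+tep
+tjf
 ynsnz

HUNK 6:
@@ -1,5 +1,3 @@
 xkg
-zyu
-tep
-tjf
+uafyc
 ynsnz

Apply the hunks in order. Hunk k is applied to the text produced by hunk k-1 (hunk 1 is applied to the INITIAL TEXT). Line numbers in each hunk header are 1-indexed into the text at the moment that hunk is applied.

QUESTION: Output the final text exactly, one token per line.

Hunk 1: at line 2 remove [ruvn,eysyf] add [icg,yxkmq] -> 11 lines: xkg zyu zszy icg yxkmq pnns xkek vtd tdvtn kcv syl
Hunk 2: at line 2 remove [icg,yxkmq,pnns] add [nccwv] -> 9 lines: xkg zyu zszy nccwv xkek vtd tdvtn kcv syl
Hunk 3: at line 5 remove [vtd,tdvtn] add [ynsnz,yknu] -> 9 lines: xkg zyu zszy nccwv xkek ynsnz yknu kcv syl
Hunk 4: at line 1 remove [zszy,nccwv] add [xuo] -> 8 lines: xkg zyu xuo xkek ynsnz yknu kcv syl
Hunk 5: at line 2 remove [xuo,xkek] add [tep,tjf] -> 8 lines: xkg zyu tep tjf ynsnz yknu kcv syl
Hunk 6: at line 1 remove [zyu,tep,tjf] add [uafyc] -> 6 lines: xkg uafyc ynsnz yknu kcv syl

Answer: xkg
uafyc
ynsnz
yknu
kcv
syl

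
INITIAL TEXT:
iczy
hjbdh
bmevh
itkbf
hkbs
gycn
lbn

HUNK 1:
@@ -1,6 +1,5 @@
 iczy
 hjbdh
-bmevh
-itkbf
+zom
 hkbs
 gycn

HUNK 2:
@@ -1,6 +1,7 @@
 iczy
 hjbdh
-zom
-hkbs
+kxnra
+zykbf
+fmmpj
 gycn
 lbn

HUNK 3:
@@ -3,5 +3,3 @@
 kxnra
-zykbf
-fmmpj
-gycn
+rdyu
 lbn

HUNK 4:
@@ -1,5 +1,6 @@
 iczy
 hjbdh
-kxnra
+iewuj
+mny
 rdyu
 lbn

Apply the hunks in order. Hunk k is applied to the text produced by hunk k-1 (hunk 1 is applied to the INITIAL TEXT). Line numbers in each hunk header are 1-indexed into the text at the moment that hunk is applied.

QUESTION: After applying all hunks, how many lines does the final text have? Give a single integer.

Answer: 6

Derivation:
Hunk 1: at line 1 remove [bmevh,itkbf] add [zom] -> 6 lines: iczy hjbdh zom hkbs gycn lbn
Hunk 2: at line 1 remove [zom,hkbs] add [kxnra,zykbf,fmmpj] -> 7 lines: iczy hjbdh kxnra zykbf fmmpj gycn lbn
Hunk 3: at line 3 remove [zykbf,fmmpj,gycn] add [rdyu] -> 5 lines: iczy hjbdh kxnra rdyu lbn
Hunk 4: at line 1 remove [kxnra] add [iewuj,mny] -> 6 lines: iczy hjbdh iewuj mny rdyu lbn
Final line count: 6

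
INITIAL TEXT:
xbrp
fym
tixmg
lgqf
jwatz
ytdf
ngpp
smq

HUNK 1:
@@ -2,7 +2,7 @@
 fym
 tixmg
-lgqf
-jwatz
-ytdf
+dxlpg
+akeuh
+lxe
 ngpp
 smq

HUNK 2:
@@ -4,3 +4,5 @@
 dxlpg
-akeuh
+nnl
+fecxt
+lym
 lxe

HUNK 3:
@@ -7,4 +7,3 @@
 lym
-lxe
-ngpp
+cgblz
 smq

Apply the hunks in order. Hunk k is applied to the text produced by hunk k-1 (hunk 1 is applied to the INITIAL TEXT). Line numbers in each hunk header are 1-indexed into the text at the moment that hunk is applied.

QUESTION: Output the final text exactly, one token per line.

Answer: xbrp
fym
tixmg
dxlpg
nnl
fecxt
lym
cgblz
smq

Derivation:
Hunk 1: at line 2 remove [lgqf,jwatz,ytdf] add [dxlpg,akeuh,lxe] -> 8 lines: xbrp fym tixmg dxlpg akeuh lxe ngpp smq
Hunk 2: at line 4 remove [akeuh] add [nnl,fecxt,lym] -> 10 lines: xbrp fym tixmg dxlpg nnl fecxt lym lxe ngpp smq
Hunk 3: at line 7 remove [lxe,ngpp] add [cgblz] -> 9 lines: xbrp fym tixmg dxlpg nnl fecxt lym cgblz smq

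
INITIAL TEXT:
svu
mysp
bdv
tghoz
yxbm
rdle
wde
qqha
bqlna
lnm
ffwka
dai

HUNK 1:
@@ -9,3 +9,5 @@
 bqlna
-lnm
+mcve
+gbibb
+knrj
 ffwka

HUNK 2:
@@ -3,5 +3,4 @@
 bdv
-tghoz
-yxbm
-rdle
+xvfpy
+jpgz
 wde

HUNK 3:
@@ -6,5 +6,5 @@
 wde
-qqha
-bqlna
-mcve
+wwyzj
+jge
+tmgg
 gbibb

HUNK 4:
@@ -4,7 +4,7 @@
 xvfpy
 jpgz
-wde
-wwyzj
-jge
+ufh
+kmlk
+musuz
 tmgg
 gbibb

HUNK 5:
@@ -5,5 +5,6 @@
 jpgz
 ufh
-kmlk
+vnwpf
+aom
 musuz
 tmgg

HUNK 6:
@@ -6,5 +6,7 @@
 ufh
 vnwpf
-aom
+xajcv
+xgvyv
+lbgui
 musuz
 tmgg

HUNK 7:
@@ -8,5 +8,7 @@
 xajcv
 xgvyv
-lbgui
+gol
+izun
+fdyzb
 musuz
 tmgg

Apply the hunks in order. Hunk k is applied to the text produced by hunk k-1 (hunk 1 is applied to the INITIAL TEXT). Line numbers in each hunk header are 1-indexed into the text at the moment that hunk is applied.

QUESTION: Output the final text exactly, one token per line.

Hunk 1: at line 9 remove [lnm] add [mcve,gbibb,knrj] -> 14 lines: svu mysp bdv tghoz yxbm rdle wde qqha bqlna mcve gbibb knrj ffwka dai
Hunk 2: at line 3 remove [tghoz,yxbm,rdle] add [xvfpy,jpgz] -> 13 lines: svu mysp bdv xvfpy jpgz wde qqha bqlna mcve gbibb knrj ffwka dai
Hunk 3: at line 6 remove [qqha,bqlna,mcve] add [wwyzj,jge,tmgg] -> 13 lines: svu mysp bdv xvfpy jpgz wde wwyzj jge tmgg gbibb knrj ffwka dai
Hunk 4: at line 4 remove [wde,wwyzj,jge] add [ufh,kmlk,musuz] -> 13 lines: svu mysp bdv xvfpy jpgz ufh kmlk musuz tmgg gbibb knrj ffwka dai
Hunk 5: at line 5 remove [kmlk] add [vnwpf,aom] -> 14 lines: svu mysp bdv xvfpy jpgz ufh vnwpf aom musuz tmgg gbibb knrj ffwka dai
Hunk 6: at line 6 remove [aom] add [xajcv,xgvyv,lbgui] -> 16 lines: svu mysp bdv xvfpy jpgz ufh vnwpf xajcv xgvyv lbgui musuz tmgg gbibb knrj ffwka dai
Hunk 7: at line 8 remove [lbgui] add [gol,izun,fdyzb] -> 18 lines: svu mysp bdv xvfpy jpgz ufh vnwpf xajcv xgvyv gol izun fdyzb musuz tmgg gbibb knrj ffwka dai

Answer: svu
mysp
bdv
xvfpy
jpgz
ufh
vnwpf
xajcv
xgvyv
gol
izun
fdyzb
musuz
tmgg
gbibb
knrj
ffwka
dai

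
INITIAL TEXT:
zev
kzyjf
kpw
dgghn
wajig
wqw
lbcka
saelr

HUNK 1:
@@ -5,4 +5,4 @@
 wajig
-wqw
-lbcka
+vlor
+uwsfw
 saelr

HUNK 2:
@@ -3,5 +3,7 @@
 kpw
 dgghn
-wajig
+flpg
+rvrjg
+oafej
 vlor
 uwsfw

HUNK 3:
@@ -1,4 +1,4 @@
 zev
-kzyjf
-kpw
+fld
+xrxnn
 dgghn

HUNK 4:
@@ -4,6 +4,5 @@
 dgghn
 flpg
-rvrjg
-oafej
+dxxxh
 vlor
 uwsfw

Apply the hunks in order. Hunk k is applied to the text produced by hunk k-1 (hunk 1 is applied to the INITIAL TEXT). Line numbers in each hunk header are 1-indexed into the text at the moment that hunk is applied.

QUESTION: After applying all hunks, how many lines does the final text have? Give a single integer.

Answer: 9

Derivation:
Hunk 1: at line 5 remove [wqw,lbcka] add [vlor,uwsfw] -> 8 lines: zev kzyjf kpw dgghn wajig vlor uwsfw saelr
Hunk 2: at line 3 remove [wajig] add [flpg,rvrjg,oafej] -> 10 lines: zev kzyjf kpw dgghn flpg rvrjg oafej vlor uwsfw saelr
Hunk 3: at line 1 remove [kzyjf,kpw] add [fld,xrxnn] -> 10 lines: zev fld xrxnn dgghn flpg rvrjg oafej vlor uwsfw saelr
Hunk 4: at line 4 remove [rvrjg,oafej] add [dxxxh] -> 9 lines: zev fld xrxnn dgghn flpg dxxxh vlor uwsfw saelr
Final line count: 9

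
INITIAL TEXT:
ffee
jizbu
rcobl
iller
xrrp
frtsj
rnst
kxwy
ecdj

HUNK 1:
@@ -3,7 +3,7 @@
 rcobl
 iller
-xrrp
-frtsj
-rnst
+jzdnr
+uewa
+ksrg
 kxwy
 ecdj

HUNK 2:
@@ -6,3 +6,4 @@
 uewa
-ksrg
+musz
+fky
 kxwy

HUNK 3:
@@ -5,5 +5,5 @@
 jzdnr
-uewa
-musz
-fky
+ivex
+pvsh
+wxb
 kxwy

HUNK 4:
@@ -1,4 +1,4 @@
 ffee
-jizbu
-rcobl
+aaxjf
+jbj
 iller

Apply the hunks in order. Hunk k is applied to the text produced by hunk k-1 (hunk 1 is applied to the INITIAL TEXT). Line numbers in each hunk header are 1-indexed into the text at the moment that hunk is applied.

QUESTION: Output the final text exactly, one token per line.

Answer: ffee
aaxjf
jbj
iller
jzdnr
ivex
pvsh
wxb
kxwy
ecdj

Derivation:
Hunk 1: at line 3 remove [xrrp,frtsj,rnst] add [jzdnr,uewa,ksrg] -> 9 lines: ffee jizbu rcobl iller jzdnr uewa ksrg kxwy ecdj
Hunk 2: at line 6 remove [ksrg] add [musz,fky] -> 10 lines: ffee jizbu rcobl iller jzdnr uewa musz fky kxwy ecdj
Hunk 3: at line 5 remove [uewa,musz,fky] add [ivex,pvsh,wxb] -> 10 lines: ffee jizbu rcobl iller jzdnr ivex pvsh wxb kxwy ecdj
Hunk 4: at line 1 remove [jizbu,rcobl] add [aaxjf,jbj] -> 10 lines: ffee aaxjf jbj iller jzdnr ivex pvsh wxb kxwy ecdj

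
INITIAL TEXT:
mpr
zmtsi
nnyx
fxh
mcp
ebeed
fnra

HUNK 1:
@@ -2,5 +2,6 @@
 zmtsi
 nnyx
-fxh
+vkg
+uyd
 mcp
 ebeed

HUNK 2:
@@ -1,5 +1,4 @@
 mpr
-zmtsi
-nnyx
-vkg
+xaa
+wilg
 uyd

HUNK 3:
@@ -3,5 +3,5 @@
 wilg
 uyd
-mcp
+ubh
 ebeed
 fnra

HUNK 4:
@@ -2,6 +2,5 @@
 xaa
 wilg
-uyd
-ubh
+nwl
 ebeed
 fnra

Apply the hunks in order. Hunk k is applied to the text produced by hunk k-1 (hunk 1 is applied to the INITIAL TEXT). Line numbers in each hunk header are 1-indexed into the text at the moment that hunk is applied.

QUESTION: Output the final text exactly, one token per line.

Hunk 1: at line 2 remove [fxh] add [vkg,uyd] -> 8 lines: mpr zmtsi nnyx vkg uyd mcp ebeed fnra
Hunk 2: at line 1 remove [zmtsi,nnyx,vkg] add [xaa,wilg] -> 7 lines: mpr xaa wilg uyd mcp ebeed fnra
Hunk 3: at line 3 remove [mcp] add [ubh] -> 7 lines: mpr xaa wilg uyd ubh ebeed fnra
Hunk 4: at line 2 remove [uyd,ubh] add [nwl] -> 6 lines: mpr xaa wilg nwl ebeed fnra

Answer: mpr
xaa
wilg
nwl
ebeed
fnra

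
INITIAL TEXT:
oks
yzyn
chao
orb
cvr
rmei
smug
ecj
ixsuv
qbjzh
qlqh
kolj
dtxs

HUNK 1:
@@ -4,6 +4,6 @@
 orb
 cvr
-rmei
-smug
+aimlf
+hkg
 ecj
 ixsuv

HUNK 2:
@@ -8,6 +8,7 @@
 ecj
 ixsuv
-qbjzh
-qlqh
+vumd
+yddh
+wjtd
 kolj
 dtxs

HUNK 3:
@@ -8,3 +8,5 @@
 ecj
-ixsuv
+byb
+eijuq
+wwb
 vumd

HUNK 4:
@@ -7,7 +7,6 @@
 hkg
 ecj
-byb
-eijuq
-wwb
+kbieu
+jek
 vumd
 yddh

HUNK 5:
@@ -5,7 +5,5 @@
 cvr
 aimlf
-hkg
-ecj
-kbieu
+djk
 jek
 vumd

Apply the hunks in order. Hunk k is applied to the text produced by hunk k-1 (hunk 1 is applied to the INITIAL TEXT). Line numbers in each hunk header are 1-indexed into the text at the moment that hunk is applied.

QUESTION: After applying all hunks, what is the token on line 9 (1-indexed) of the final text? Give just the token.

Answer: vumd

Derivation:
Hunk 1: at line 4 remove [rmei,smug] add [aimlf,hkg] -> 13 lines: oks yzyn chao orb cvr aimlf hkg ecj ixsuv qbjzh qlqh kolj dtxs
Hunk 2: at line 8 remove [qbjzh,qlqh] add [vumd,yddh,wjtd] -> 14 lines: oks yzyn chao orb cvr aimlf hkg ecj ixsuv vumd yddh wjtd kolj dtxs
Hunk 3: at line 8 remove [ixsuv] add [byb,eijuq,wwb] -> 16 lines: oks yzyn chao orb cvr aimlf hkg ecj byb eijuq wwb vumd yddh wjtd kolj dtxs
Hunk 4: at line 7 remove [byb,eijuq,wwb] add [kbieu,jek] -> 15 lines: oks yzyn chao orb cvr aimlf hkg ecj kbieu jek vumd yddh wjtd kolj dtxs
Hunk 5: at line 5 remove [hkg,ecj,kbieu] add [djk] -> 13 lines: oks yzyn chao orb cvr aimlf djk jek vumd yddh wjtd kolj dtxs
Final line 9: vumd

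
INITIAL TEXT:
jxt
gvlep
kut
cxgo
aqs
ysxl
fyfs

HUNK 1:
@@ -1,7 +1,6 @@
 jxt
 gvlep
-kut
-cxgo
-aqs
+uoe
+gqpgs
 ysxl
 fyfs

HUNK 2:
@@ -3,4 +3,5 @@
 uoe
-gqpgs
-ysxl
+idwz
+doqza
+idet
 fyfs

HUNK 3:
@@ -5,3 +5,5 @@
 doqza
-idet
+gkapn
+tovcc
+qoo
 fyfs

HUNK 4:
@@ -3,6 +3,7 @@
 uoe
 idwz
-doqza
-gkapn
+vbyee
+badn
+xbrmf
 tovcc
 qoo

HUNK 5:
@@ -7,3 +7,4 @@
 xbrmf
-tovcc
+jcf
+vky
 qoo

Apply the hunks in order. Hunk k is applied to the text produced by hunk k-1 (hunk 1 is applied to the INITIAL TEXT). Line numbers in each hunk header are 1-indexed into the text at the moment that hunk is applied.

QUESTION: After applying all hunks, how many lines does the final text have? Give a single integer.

Hunk 1: at line 1 remove [kut,cxgo,aqs] add [uoe,gqpgs] -> 6 lines: jxt gvlep uoe gqpgs ysxl fyfs
Hunk 2: at line 3 remove [gqpgs,ysxl] add [idwz,doqza,idet] -> 7 lines: jxt gvlep uoe idwz doqza idet fyfs
Hunk 3: at line 5 remove [idet] add [gkapn,tovcc,qoo] -> 9 lines: jxt gvlep uoe idwz doqza gkapn tovcc qoo fyfs
Hunk 4: at line 3 remove [doqza,gkapn] add [vbyee,badn,xbrmf] -> 10 lines: jxt gvlep uoe idwz vbyee badn xbrmf tovcc qoo fyfs
Hunk 5: at line 7 remove [tovcc] add [jcf,vky] -> 11 lines: jxt gvlep uoe idwz vbyee badn xbrmf jcf vky qoo fyfs
Final line count: 11

Answer: 11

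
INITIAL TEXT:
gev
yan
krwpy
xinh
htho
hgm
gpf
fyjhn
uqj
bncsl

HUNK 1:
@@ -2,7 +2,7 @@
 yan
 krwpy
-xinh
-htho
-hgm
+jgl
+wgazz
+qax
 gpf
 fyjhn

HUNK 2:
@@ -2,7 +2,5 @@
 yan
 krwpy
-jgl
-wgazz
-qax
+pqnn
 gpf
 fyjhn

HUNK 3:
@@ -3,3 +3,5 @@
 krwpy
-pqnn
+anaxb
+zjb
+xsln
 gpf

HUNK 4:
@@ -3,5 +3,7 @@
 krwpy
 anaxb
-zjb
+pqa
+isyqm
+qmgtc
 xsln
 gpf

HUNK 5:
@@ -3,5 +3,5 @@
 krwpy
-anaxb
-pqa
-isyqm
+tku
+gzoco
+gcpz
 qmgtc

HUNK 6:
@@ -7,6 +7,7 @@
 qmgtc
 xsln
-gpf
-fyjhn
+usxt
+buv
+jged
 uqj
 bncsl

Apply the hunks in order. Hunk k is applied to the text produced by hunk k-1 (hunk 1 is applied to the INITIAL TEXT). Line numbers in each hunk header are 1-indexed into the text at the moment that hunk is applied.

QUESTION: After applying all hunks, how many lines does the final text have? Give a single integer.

Answer: 13

Derivation:
Hunk 1: at line 2 remove [xinh,htho,hgm] add [jgl,wgazz,qax] -> 10 lines: gev yan krwpy jgl wgazz qax gpf fyjhn uqj bncsl
Hunk 2: at line 2 remove [jgl,wgazz,qax] add [pqnn] -> 8 lines: gev yan krwpy pqnn gpf fyjhn uqj bncsl
Hunk 3: at line 3 remove [pqnn] add [anaxb,zjb,xsln] -> 10 lines: gev yan krwpy anaxb zjb xsln gpf fyjhn uqj bncsl
Hunk 4: at line 3 remove [zjb] add [pqa,isyqm,qmgtc] -> 12 lines: gev yan krwpy anaxb pqa isyqm qmgtc xsln gpf fyjhn uqj bncsl
Hunk 5: at line 3 remove [anaxb,pqa,isyqm] add [tku,gzoco,gcpz] -> 12 lines: gev yan krwpy tku gzoco gcpz qmgtc xsln gpf fyjhn uqj bncsl
Hunk 6: at line 7 remove [gpf,fyjhn] add [usxt,buv,jged] -> 13 lines: gev yan krwpy tku gzoco gcpz qmgtc xsln usxt buv jged uqj bncsl
Final line count: 13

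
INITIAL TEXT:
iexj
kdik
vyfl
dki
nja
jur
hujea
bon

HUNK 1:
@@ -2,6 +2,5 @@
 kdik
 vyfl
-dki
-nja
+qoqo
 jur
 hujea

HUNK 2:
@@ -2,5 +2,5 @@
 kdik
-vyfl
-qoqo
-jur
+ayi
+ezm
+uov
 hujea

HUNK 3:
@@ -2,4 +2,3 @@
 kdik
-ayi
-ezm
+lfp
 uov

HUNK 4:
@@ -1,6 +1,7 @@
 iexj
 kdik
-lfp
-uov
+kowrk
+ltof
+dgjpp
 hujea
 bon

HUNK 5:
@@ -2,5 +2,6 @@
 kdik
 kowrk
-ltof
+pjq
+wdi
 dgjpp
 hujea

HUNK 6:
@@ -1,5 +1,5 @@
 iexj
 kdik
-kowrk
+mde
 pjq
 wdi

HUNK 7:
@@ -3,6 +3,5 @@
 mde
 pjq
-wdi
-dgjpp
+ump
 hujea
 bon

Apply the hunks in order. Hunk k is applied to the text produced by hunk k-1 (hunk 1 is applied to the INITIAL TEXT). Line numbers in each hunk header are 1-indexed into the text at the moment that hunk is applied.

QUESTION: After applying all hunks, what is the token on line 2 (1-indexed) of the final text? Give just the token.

Hunk 1: at line 2 remove [dki,nja] add [qoqo] -> 7 lines: iexj kdik vyfl qoqo jur hujea bon
Hunk 2: at line 2 remove [vyfl,qoqo,jur] add [ayi,ezm,uov] -> 7 lines: iexj kdik ayi ezm uov hujea bon
Hunk 3: at line 2 remove [ayi,ezm] add [lfp] -> 6 lines: iexj kdik lfp uov hujea bon
Hunk 4: at line 1 remove [lfp,uov] add [kowrk,ltof,dgjpp] -> 7 lines: iexj kdik kowrk ltof dgjpp hujea bon
Hunk 5: at line 2 remove [ltof] add [pjq,wdi] -> 8 lines: iexj kdik kowrk pjq wdi dgjpp hujea bon
Hunk 6: at line 1 remove [kowrk] add [mde] -> 8 lines: iexj kdik mde pjq wdi dgjpp hujea bon
Hunk 7: at line 3 remove [wdi,dgjpp] add [ump] -> 7 lines: iexj kdik mde pjq ump hujea bon
Final line 2: kdik

Answer: kdik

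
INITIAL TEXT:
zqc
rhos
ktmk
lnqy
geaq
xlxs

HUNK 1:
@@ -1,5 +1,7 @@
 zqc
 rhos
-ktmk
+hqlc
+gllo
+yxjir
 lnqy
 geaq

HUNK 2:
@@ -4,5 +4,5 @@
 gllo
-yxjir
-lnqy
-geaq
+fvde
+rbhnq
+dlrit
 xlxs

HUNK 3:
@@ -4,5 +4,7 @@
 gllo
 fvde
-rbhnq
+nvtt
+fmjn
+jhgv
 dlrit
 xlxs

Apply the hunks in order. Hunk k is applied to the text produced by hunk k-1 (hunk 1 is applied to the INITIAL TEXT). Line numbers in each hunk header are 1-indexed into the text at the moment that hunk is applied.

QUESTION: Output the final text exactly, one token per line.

Answer: zqc
rhos
hqlc
gllo
fvde
nvtt
fmjn
jhgv
dlrit
xlxs

Derivation:
Hunk 1: at line 1 remove [ktmk] add [hqlc,gllo,yxjir] -> 8 lines: zqc rhos hqlc gllo yxjir lnqy geaq xlxs
Hunk 2: at line 4 remove [yxjir,lnqy,geaq] add [fvde,rbhnq,dlrit] -> 8 lines: zqc rhos hqlc gllo fvde rbhnq dlrit xlxs
Hunk 3: at line 4 remove [rbhnq] add [nvtt,fmjn,jhgv] -> 10 lines: zqc rhos hqlc gllo fvde nvtt fmjn jhgv dlrit xlxs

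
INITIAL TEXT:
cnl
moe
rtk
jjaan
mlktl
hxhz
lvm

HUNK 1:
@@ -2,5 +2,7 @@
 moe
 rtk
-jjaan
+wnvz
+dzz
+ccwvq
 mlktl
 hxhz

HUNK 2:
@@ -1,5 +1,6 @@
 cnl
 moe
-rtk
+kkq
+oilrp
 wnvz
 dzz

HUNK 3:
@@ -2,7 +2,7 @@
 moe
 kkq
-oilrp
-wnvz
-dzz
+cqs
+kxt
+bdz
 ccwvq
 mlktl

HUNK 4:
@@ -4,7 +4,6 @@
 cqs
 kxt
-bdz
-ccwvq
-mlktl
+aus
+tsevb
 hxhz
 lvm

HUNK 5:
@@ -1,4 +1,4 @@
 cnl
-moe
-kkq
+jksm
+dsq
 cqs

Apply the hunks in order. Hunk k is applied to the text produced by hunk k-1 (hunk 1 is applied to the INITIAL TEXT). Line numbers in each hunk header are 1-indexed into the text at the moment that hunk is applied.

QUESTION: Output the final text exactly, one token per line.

Answer: cnl
jksm
dsq
cqs
kxt
aus
tsevb
hxhz
lvm

Derivation:
Hunk 1: at line 2 remove [jjaan] add [wnvz,dzz,ccwvq] -> 9 lines: cnl moe rtk wnvz dzz ccwvq mlktl hxhz lvm
Hunk 2: at line 1 remove [rtk] add [kkq,oilrp] -> 10 lines: cnl moe kkq oilrp wnvz dzz ccwvq mlktl hxhz lvm
Hunk 3: at line 2 remove [oilrp,wnvz,dzz] add [cqs,kxt,bdz] -> 10 lines: cnl moe kkq cqs kxt bdz ccwvq mlktl hxhz lvm
Hunk 4: at line 4 remove [bdz,ccwvq,mlktl] add [aus,tsevb] -> 9 lines: cnl moe kkq cqs kxt aus tsevb hxhz lvm
Hunk 5: at line 1 remove [moe,kkq] add [jksm,dsq] -> 9 lines: cnl jksm dsq cqs kxt aus tsevb hxhz lvm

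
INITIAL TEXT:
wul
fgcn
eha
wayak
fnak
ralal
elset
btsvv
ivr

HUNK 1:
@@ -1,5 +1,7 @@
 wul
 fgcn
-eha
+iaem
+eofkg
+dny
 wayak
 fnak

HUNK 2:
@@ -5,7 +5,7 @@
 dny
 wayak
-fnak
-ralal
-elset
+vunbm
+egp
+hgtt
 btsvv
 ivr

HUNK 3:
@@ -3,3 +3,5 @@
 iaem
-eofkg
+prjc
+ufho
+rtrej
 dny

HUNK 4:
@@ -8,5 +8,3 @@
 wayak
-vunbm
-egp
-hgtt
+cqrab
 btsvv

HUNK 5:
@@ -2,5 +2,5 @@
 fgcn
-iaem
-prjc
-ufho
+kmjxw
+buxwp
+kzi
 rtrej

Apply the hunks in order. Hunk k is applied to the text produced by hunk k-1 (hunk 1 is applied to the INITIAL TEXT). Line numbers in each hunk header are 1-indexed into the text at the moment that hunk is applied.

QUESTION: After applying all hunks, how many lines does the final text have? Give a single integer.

Hunk 1: at line 1 remove [eha] add [iaem,eofkg,dny] -> 11 lines: wul fgcn iaem eofkg dny wayak fnak ralal elset btsvv ivr
Hunk 2: at line 5 remove [fnak,ralal,elset] add [vunbm,egp,hgtt] -> 11 lines: wul fgcn iaem eofkg dny wayak vunbm egp hgtt btsvv ivr
Hunk 3: at line 3 remove [eofkg] add [prjc,ufho,rtrej] -> 13 lines: wul fgcn iaem prjc ufho rtrej dny wayak vunbm egp hgtt btsvv ivr
Hunk 4: at line 8 remove [vunbm,egp,hgtt] add [cqrab] -> 11 lines: wul fgcn iaem prjc ufho rtrej dny wayak cqrab btsvv ivr
Hunk 5: at line 2 remove [iaem,prjc,ufho] add [kmjxw,buxwp,kzi] -> 11 lines: wul fgcn kmjxw buxwp kzi rtrej dny wayak cqrab btsvv ivr
Final line count: 11

Answer: 11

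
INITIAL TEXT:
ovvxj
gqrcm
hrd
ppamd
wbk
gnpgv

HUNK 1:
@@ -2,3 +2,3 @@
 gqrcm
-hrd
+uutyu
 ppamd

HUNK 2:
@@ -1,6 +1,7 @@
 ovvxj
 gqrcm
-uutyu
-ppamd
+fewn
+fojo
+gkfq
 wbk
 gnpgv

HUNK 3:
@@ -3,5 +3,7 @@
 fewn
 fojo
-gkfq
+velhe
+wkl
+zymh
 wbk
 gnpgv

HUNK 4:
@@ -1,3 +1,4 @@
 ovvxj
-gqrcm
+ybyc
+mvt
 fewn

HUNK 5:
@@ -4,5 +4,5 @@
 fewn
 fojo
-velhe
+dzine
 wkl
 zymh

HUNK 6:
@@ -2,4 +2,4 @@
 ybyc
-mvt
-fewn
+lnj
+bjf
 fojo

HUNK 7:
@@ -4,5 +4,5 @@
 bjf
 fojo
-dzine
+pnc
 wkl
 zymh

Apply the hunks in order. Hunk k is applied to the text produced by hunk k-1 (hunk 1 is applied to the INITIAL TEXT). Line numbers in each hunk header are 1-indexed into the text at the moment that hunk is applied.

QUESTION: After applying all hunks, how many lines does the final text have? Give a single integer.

Hunk 1: at line 2 remove [hrd] add [uutyu] -> 6 lines: ovvxj gqrcm uutyu ppamd wbk gnpgv
Hunk 2: at line 1 remove [uutyu,ppamd] add [fewn,fojo,gkfq] -> 7 lines: ovvxj gqrcm fewn fojo gkfq wbk gnpgv
Hunk 3: at line 3 remove [gkfq] add [velhe,wkl,zymh] -> 9 lines: ovvxj gqrcm fewn fojo velhe wkl zymh wbk gnpgv
Hunk 4: at line 1 remove [gqrcm] add [ybyc,mvt] -> 10 lines: ovvxj ybyc mvt fewn fojo velhe wkl zymh wbk gnpgv
Hunk 5: at line 4 remove [velhe] add [dzine] -> 10 lines: ovvxj ybyc mvt fewn fojo dzine wkl zymh wbk gnpgv
Hunk 6: at line 2 remove [mvt,fewn] add [lnj,bjf] -> 10 lines: ovvxj ybyc lnj bjf fojo dzine wkl zymh wbk gnpgv
Hunk 7: at line 4 remove [dzine] add [pnc] -> 10 lines: ovvxj ybyc lnj bjf fojo pnc wkl zymh wbk gnpgv
Final line count: 10

Answer: 10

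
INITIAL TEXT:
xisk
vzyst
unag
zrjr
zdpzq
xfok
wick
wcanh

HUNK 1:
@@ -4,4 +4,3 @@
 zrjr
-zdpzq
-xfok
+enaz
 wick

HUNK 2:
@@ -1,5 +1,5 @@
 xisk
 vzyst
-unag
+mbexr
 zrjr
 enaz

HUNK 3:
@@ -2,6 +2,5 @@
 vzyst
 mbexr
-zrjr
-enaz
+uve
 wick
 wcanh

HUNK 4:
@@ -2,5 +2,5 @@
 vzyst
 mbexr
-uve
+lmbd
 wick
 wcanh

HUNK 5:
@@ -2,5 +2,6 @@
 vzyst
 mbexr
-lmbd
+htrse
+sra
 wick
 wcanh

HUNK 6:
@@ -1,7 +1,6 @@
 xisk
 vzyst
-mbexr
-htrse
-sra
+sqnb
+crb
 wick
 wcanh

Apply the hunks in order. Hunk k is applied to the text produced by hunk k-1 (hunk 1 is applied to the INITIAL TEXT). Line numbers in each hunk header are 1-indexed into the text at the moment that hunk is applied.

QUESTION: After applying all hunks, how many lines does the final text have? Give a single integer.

Hunk 1: at line 4 remove [zdpzq,xfok] add [enaz] -> 7 lines: xisk vzyst unag zrjr enaz wick wcanh
Hunk 2: at line 1 remove [unag] add [mbexr] -> 7 lines: xisk vzyst mbexr zrjr enaz wick wcanh
Hunk 3: at line 2 remove [zrjr,enaz] add [uve] -> 6 lines: xisk vzyst mbexr uve wick wcanh
Hunk 4: at line 2 remove [uve] add [lmbd] -> 6 lines: xisk vzyst mbexr lmbd wick wcanh
Hunk 5: at line 2 remove [lmbd] add [htrse,sra] -> 7 lines: xisk vzyst mbexr htrse sra wick wcanh
Hunk 6: at line 1 remove [mbexr,htrse,sra] add [sqnb,crb] -> 6 lines: xisk vzyst sqnb crb wick wcanh
Final line count: 6

Answer: 6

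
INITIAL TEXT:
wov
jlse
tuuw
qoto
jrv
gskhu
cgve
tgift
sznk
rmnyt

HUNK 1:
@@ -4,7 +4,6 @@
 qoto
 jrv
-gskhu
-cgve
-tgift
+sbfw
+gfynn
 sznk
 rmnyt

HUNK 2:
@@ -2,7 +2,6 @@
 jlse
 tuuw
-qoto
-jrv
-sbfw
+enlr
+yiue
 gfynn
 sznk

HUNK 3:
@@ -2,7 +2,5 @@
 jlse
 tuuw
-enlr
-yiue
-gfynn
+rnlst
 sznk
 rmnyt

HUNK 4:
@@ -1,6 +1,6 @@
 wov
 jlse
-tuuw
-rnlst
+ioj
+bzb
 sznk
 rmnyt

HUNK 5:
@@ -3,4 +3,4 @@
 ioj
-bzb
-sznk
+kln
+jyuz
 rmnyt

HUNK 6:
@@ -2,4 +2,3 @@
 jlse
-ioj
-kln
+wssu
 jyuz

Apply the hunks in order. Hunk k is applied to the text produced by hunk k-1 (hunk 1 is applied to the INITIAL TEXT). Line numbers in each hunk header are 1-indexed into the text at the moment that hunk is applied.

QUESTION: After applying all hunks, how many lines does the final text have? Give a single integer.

Answer: 5

Derivation:
Hunk 1: at line 4 remove [gskhu,cgve,tgift] add [sbfw,gfynn] -> 9 lines: wov jlse tuuw qoto jrv sbfw gfynn sznk rmnyt
Hunk 2: at line 2 remove [qoto,jrv,sbfw] add [enlr,yiue] -> 8 lines: wov jlse tuuw enlr yiue gfynn sznk rmnyt
Hunk 3: at line 2 remove [enlr,yiue,gfynn] add [rnlst] -> 6 lines: wov jlse tuuw rnlst sznk rmnyt
Hunk 4: at line 1 remove [tuuw,rnlst] add [ioj,bzb] -> 6 lines: wov jlse ioj bzb sznk rmnyt
Hunk 5: at line 3 remove [bzb,sznk] add [kln,jyuz] -> 6 lines: wov jlse ioj kln jyuz rmnyt
Hunk 6: at line 2 remove [ioj,kln] add [wssu] -> 5 lines: wov jlse wssu jyuz rmnyt
Final line count: 5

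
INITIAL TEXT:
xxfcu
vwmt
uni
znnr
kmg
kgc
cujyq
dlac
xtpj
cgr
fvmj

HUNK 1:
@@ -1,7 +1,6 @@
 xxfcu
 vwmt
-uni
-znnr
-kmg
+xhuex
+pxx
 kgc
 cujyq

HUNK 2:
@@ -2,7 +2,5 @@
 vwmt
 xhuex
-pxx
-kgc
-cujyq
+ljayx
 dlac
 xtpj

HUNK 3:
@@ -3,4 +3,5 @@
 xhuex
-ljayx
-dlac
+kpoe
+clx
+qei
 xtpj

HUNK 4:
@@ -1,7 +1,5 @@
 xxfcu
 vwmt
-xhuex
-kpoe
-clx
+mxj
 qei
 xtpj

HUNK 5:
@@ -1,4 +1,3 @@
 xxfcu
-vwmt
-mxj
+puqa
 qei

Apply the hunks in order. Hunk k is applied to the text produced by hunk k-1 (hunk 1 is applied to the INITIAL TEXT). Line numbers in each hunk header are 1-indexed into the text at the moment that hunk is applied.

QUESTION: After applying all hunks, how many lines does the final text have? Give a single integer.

Hunk 1: at line 1 remove [uni,znnr,kmg] add [xhuex,pxx] -> 10 lines: xxfcu vwmt xhuex pxx kgc cujyq dlac xtpj cgr fvmj
Hunk 2: at line 2 remove [pxx,kgc,cujyq] add [ljayx] -> 8 lines: xxfcu vwmt xhuex ljayx dlac xtpj cgr fvmj
Hunk 3: at line 3 remove [ljayx,dlac] add [kpoe,clx,qei] -> 9 lines: xxfcu vwmt xhuex kpoe clx qei xtpj cgr fvmj
Hunk 4: at line 1 remove [xhuex,kpoe,clx] add [mxj] -> 7 lines: xxfcu vwmt mxj qei xtpj cgr fvmj
Hunk 5: at line 1 remove [vwmt,mxj] add [puqa] -> 6 lines: xxfcu puqa qei xtpj cgr fvmj
Final line count: 6

Answer: 6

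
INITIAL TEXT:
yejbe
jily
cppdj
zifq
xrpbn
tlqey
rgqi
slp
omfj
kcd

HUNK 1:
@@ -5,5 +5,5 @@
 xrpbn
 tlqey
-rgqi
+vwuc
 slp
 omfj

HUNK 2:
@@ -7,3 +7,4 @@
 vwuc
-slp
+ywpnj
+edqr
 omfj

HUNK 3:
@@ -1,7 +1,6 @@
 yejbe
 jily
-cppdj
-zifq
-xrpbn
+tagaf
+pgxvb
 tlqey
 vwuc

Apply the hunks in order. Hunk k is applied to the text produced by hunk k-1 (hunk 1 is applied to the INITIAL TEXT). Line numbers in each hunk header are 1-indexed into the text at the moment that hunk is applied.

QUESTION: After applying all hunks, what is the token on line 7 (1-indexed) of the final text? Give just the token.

Hunk 1: at line 5 remove [rgqi] add [vwuc] -> 10 lines: yejbe jily cppdj zifq xrpbn tlqey vwuc slp omfj kcd
Hunk 2: at line 7 remove [slp] add [ywpnj,edqr] -> 11 lines: yejbe jily cppdj zifq xrpbn tlqey vwuc ywpnj edqr omfj kcd
Hunk 3: at line 1 remove [cppdj,zifq,xrpbn] add [tagaf,pgxvb] -> 10 lines: yejbe jily tagaf pgxvb tlqey vwuc ywpnj edqr omfj kcd
Final line 7: ywpnj

Answer: ywpnj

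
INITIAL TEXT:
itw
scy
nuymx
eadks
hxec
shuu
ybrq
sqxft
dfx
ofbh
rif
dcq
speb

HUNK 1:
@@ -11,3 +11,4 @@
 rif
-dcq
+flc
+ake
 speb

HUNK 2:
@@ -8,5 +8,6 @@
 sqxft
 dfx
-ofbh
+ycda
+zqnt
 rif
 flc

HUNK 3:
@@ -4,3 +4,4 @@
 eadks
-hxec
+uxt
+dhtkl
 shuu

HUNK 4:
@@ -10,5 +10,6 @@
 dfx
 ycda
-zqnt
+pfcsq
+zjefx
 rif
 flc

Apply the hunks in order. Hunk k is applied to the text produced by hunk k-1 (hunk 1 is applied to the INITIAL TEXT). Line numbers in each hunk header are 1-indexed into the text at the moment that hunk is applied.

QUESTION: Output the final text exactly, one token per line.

Hunk 1: at line 11 remove [dcq] add [flc,ake] -> 14 lines: itw scy nuymx eadks hxec shuu ybrq sqxft dfx ofbh rif flc ake speb
Hunk 2: at line 8 remove [ofbh] add [ycda,zqnt] -> 15 lines: itw scy nuymx eadks hxec shuu ybrq sqxft dfx ycda zqnt rif flc ake speb
Hunk 3: at line 4 remove [hxec] add [uxt,dhtkl] -> 16 lines: itw scy nuymx eadks uxt dhtkl shuu ybrq sqxft dfx ycda zqnt rif flc ake speb
Hunk 4: at line 10 remove [zqnt] add [pfcsq,zjefx] -> 17 lines: itw scy nuymx eadks uxt dhtkl shuu ybrq sqxft dfx ycda pfcsq zjefx rif flc ake speb

Answer: itw
scy
nuymx
eadks
uxt
dhtkl
shuu
ybrq
sqxft
dfx
ycda
pfcsq
zjefx
rif
flc
ake
speb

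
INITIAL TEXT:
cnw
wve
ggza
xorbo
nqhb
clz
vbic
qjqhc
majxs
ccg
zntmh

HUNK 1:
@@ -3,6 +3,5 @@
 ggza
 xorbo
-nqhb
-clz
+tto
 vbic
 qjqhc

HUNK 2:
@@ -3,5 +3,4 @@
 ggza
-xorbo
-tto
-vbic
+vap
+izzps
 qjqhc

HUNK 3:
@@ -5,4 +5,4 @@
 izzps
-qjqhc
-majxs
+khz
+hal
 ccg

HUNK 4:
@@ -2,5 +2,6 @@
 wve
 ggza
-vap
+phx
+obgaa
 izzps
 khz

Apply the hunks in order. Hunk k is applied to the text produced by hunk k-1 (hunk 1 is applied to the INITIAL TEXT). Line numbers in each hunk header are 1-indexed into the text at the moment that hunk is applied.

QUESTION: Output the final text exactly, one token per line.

Answer: cnw
wve
ggza
phx
obgaa
izzps
khz
hal
ccg
zntmh

Derivation:
Hunk 1: at line 3 remove [nqhb,clz] add [tto] -> 10 lines: cnw wve ggza xorbo tto vbic qjqhc majxs ccg zntmh
Hunk 2: at line 3 remove [xorbo,tto,vbic] add [vap,izzps] -> 9 lines: cnw wve ggza vap izzps qjqhc majxs ccg zntmh
Hunk 3: at line 5 remove [qjqhc,majxs] add [khz,hal] -> 9 lines: cnw wve ggza vap izzps khz hal ccg zntmh
Hunk 4: at line 2 remove [vap] add [phx,obgaa] -> 10 lines: cnw wve ggza phx obgaa izzps khz hal ccg zntmh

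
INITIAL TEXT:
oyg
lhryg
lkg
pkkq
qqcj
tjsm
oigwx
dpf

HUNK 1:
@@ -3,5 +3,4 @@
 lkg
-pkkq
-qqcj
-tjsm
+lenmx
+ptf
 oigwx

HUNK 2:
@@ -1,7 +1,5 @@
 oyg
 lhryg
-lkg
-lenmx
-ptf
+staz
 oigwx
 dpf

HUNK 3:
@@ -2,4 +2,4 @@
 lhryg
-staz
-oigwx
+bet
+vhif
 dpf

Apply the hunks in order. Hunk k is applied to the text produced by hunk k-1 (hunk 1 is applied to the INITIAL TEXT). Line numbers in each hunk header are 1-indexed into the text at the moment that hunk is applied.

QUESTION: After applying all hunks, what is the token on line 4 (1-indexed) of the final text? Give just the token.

Answer: vhif

Derivation:
Hunk 1: at line 3 remove [pkkq,qqcj,tjsm] add [lenmx,ptf] -> 7 lines: oyg lhryg lkg lenmx ptf oigwx dpf
Hunk 2: at line 1 remove [lkg,lenmx,ptf] add [staz] -> 5 lines: oyg lhryg staz oigwx dpf
Hunk 3: at line 2 remove [staz,oigwx] add [bet,vhif] -> 5 lines: oyg lhryg bet vhif dpf
Final line 4: vhif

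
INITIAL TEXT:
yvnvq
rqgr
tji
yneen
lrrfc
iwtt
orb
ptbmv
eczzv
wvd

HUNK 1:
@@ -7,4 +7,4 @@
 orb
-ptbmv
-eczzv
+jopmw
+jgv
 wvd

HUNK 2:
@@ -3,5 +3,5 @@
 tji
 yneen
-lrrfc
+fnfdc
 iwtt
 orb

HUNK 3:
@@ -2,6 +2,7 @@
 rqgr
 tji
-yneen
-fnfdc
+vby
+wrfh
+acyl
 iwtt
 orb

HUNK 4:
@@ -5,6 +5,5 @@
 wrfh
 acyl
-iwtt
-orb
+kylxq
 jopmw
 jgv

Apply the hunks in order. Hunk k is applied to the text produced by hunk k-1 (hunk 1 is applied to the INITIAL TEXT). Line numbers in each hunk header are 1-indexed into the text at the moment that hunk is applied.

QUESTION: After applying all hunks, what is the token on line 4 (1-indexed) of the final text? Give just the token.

Hunk 1: at line 7 remove [ptbmv,eczzv] add [jopmw,jgv] -> 10 lines: yvnvq rqgr tji yneen lrrfc iwtt orb jopmw jgv wvd
Hunk 2: at line 3 remove [lrrfc] add [fnfdc] -> 10 lines: yvnvq rqgr tji yneen fnfdc iwtt orb jopmw jgv wvd
Hunk 3: at line 2 remove [yneen,fnfdc] add [vby,wrfh,acyl] -> 11 lines: yvnvq rqgr tji vby wrfh acyl iwtt orb jopmw jgv wvd
Hunk 4: at line 5 remove [iwtt,orb] add [kylxq] -> 10 lines: yvnvq rqgr tji vby wrfh acyl kylxq jopmw jgv wvd
Final line 4: vby

Answer: vby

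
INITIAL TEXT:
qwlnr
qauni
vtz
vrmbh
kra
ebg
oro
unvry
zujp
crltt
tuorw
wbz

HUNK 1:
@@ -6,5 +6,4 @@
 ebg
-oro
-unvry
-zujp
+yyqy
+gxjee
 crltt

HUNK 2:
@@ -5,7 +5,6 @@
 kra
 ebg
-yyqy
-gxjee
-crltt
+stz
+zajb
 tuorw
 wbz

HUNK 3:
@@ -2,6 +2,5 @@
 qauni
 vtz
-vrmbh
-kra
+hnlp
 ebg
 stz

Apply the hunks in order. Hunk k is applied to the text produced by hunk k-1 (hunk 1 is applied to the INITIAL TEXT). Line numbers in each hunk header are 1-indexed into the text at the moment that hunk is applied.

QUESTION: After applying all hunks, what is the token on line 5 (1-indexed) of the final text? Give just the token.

Answer: ebg

Derivation:
Hunk 1: at line 6 remove [oro,unvry,zujp] add [yyqy,gxjee] -> 11 lines: qwlnr qauni vtz vrmbh kra ebg yyqy gxjee crltt tuorw wbz
Hunk 2: at line 5 remove [yyqy,gxjee,crltt] add [stz,zajb] -> 10 lines: qwlnr qauni vtz vrmbh kra ebg stz zajb tuorw wbz
Hunk 3: at line 2 remove [vrmbh,kra] add [hnlp] -> 9 lines: qwlnr qauni vtz hnlp ebg stz zajb tuorw wbz
Final line 5: ebg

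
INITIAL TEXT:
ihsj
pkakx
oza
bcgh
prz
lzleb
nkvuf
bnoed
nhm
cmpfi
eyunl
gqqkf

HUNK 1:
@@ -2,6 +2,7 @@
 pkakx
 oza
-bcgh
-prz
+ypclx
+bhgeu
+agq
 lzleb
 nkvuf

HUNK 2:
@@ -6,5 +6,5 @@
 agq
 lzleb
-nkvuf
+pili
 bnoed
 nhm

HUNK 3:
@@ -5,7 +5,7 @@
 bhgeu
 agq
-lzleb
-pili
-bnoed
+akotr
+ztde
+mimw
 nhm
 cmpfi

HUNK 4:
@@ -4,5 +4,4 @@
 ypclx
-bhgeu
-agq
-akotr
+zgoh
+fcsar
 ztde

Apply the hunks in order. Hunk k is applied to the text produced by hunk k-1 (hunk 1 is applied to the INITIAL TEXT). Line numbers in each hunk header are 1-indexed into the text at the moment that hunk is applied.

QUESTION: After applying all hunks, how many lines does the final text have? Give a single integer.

Answer: 12

Derivation:
Hunk 1: at line 2 remove [bcgh,prz] add [ypclx,bhgeu,agq] -> 13 lines: ihsj pkakx oza ypclx bhgeu agq lzleb nkvuf bnoed nhm cmpfi eyunl gqqkf
Hunk 2: at line 6 remove [nkvuf] add [pili] -> 13 lines: ihsj pkakx oza ypclx bhgeu agq lzleb pili bnoed nhm cmpfi eyunl gqqkf
Hunk 3: at line 5 remove [lzleb,pili,bnoed] add [akotr,ztde,mimw] -> 13 lines: ihsj pkakx oza ypclx bhgeu agq akotr ztde mimw nhm cmpfi eyunl gqqkf
Hunk 4: at line 4 remove [bhgeu,agq,akotr] add [zgoh,fcsar] -> 12 lines: ihsj pkakx oza ypclx zgoh fcsar ztde mimw nhm cmpfi eyunl gqqkf
Final line count: 12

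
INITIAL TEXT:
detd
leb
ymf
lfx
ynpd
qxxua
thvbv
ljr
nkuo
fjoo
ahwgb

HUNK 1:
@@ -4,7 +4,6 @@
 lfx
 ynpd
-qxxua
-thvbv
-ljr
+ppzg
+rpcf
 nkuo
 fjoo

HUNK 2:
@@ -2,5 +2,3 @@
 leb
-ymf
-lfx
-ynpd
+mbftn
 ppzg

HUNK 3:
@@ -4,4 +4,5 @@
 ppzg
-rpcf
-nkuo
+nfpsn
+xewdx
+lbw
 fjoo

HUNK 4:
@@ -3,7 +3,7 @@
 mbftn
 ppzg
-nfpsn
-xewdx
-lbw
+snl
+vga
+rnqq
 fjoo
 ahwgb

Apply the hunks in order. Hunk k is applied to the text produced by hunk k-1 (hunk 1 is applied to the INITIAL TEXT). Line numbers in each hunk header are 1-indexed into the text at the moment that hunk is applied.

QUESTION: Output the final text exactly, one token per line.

Answer: detd
leb
mbftn
ppzg
snl
vga
rnqq
fjoo
ahwgb

Derivation:
Hunk 1: at line 4 remove [qxxua,thvbv,ljr] add [ppzg,rpcf] -> 10 lines: detd leb ymf lfx ynpd ppzg rpcf nkuo fjoo ahwgb
Hunk 2: at line 2 remove [ymf,lfx,ynpd] add [mbftn] -> 8 lines: detd leb mbftn ppzg rpcf nkuo fjoo ahwgb
Hunk 3: at line 4 remove [rpcf,nkuo] add [nfpsn,xewdx,lbw] -> 9 lines: detd leb mbftn ppzg nfpsn xewdx lbw fjoo ahwgb
Hunk 4: at line 3 remove [nfpsn,xewdx,lbw] add [snl,vga,rnqq] -> 9 lines: detd leb mbftn ppzg snl vga rnqq fjoo ahwgb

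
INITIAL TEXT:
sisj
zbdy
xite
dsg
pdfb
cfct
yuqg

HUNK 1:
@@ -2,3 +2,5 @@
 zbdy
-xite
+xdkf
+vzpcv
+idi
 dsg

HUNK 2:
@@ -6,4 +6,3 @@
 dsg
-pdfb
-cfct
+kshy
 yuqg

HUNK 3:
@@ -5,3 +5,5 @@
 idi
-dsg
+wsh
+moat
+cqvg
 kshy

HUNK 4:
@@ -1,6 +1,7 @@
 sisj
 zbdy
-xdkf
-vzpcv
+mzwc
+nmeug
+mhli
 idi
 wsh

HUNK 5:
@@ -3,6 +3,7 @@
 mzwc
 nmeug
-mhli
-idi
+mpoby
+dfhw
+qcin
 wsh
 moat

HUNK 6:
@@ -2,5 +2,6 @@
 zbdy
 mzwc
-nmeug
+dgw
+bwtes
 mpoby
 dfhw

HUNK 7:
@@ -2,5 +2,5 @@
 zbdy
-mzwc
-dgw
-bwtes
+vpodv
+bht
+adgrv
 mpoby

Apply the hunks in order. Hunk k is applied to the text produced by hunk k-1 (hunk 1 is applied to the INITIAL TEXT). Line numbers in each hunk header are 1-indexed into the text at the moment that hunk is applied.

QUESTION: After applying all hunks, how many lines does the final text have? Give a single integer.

Answer: 13

Derivation:
Hunk 1: at line 2 remove [xite] add [xdkf,vzpcv,idi] -> 9 lines: sisj zbdy xdkf vzpcv idi dsg pdfb cfct yuqg
Hunk 2: at line 6 remove [pdfb,cfct] add [kshy] -> 8 lines: sisj zbdy xdkf vzpcv idi dsg kshy yuqg
Hunk 3: at line 5 remove [dsg] add [wsh,moat,cqvg] -> 10 lines: sisj zbdy xdkf vzpcv idi wsh moat cqvg kshy yuqg
Hunk 4: at line 1 remove [xdkf,vzpcv] add [mzwc,nmeug,mhli] -> 11 lines: sisj zbdy mzwc nmeug mhli idi wsh moat cqvg kshy yuqg
Hunk 5: at line 3 remove [mhli,idi] add [mpoby,dfhw,qcin] -> 12 lines: sisj zbdy mzwc nmeug mpoby dfhw qcin wsh moat cqvg kshy yuqg
Hunk 6: at line 2 remove [nmeug] add [dgw,bwtes] -> 13 lines: sisj zbdy mzwc dgw bwtes mpoby dfhw qcin wsh moat cqvg kshy yuqg
Hunk 7: at line 2 remove [mzwc,dgw,bwtes] add [vpodv,bht,adgrv] -> 13 lines: sisj zbdy vpodv bht adgrv mpoby dfhw qcin wsh moat cqvg kshy yuqg
Final line count: 13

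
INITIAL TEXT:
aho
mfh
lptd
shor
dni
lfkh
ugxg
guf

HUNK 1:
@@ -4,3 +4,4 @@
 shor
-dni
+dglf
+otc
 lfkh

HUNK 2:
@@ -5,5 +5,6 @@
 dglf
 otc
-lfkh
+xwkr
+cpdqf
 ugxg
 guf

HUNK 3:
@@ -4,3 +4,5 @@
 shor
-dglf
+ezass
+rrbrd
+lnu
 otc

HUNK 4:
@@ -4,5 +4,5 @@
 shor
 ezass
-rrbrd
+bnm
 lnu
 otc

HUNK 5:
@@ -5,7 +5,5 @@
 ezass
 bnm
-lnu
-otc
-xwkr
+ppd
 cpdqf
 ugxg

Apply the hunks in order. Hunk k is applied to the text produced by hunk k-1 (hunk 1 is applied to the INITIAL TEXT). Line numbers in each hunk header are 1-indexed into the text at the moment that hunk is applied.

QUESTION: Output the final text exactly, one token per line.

Answer: aho
mfh
lptd
shor
ezass
bnm
ppd
cpdqf
ugxg
guf

Derivation:
Hunk 1: at line 4 remove [dni] add [dglf,otc] -> 9 lines: aho mfh lptd shor dglf otc lfkh ugxg guf
Hunk 2: at line 5 remove [lfkh] add [xwkr,cpdqf] -> 10 lines: aho mfh lptd shor dglf otc xwkr cpdqf ugxg guf
Hunk 3: at line 4 remove [dglf] add [ezass,rrbrd,lnu] -> 12 lines: aho mfh lptd shor ezass rrbrd lnu otc xwkr cpdqf ugxg guf
Hunk 4: at line 4 remove [rrbrd] add [bnm] -> 12 lines: aho mfh lptd shor ezass bnm lnu otc xwkr cpdqf ugxg guf
Hunk 5: at line 5 remove [lnu,otc,xwkr] add [ppd] -> 10 lines: aho mfh lptd shor ezass bnm ppd cpdqf ugxg guf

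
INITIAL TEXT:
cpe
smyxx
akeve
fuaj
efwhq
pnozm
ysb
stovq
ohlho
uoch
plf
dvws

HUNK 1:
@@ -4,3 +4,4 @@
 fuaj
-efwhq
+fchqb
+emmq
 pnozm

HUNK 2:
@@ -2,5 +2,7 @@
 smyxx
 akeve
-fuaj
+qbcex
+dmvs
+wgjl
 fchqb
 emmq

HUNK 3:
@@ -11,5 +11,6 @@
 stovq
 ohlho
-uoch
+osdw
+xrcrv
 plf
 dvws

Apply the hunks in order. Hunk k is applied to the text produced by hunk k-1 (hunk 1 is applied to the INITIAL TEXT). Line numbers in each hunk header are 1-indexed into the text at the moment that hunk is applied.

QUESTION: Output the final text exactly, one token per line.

Answer: cpe
smyxx
akeve
qbcex
dmvs
wgjl
fchqb
emmq
pnozm
ysb
stovq
ohlho
osdw
xrcrv
plf
dvws

Derivation:
Hunk 1: at line 4 remove [efwhq] add [fchqb,emmq] -> 13 lines: cpe smyxx akeve fuaj fchqb emmq pnozm ysb stovq ohlho uoch plf dvws
Hunk 2: at line 2 remove [fuaj] add [qbcex,dmvs,wgjl] -> 15 lines: cpe smyxx akeve qbcex dmvs wgjl fchqb emmq pnozm ysb stovq ohlho uoch plf dvws
Hunk 3: at line 11 remove [uoch] add [osdw,xrcrv] -> 16 lines: cpe smyxx akeve qbcex dmvs wgjl fchqb emmq pnozm ysb stovq ohlho osdw xrcrv plf dvws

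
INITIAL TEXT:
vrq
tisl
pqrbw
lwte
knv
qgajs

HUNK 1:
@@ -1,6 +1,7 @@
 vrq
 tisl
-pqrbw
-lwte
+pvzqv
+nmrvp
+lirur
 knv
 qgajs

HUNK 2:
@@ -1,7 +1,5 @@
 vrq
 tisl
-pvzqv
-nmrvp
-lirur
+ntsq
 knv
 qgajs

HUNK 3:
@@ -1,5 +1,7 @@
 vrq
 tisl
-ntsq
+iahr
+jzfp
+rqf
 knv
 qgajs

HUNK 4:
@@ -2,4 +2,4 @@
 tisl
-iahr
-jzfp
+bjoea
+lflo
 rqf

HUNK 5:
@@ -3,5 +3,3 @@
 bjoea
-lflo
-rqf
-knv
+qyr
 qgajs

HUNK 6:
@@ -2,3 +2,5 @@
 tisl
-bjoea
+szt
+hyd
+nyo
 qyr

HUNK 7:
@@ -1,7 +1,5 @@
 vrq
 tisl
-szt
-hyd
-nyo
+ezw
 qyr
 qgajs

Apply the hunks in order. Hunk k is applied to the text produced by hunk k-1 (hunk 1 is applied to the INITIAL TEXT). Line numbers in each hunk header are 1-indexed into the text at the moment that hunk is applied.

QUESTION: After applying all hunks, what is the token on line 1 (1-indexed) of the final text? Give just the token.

Answer: vrq

Derivation:
Hunk 1: at line 1 remove [pqrbw,lwte] add [pvzqv,nmrvp,lirur] -> 7 lines: vrq tisl pvzqv nmrvp lirur knv qgajs
Hunk 2: at line 1 remove [pvzqv,nmrvp,lirur] add [ntsq] -> 5 lines: vrq tisl ntsq knv qgajs
Hunk 3: at line 1 remove [ntsq] add [iahr,jzfp,rqf] -> 7 lines: vrq tisl iahr jzfp rqf knv qgajs
Hunk 4: at line 2 remove [iahr,jzfp] add [bjoea,lflo] -> 7 lines: vrq tisl bjoea lflo rqf knv qgajs
Hunk 5: at line 3 remove [lflo,rqf,knv] add [qyr] -> 5 lines: vrq tisl bjoea qyr qgajs
Hunk 6: at line 2 remove [bjoea] add [szt,hyd,nyo] -> 7 lines: vrq tisl szt hyd nyo qyr qgajs
Hunk 7: at line 1 remove [szt,hyd,nyo] add [ezw] -> 5 lines: vrq tisl ezw qyr qgajs
Final line 1: vrq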